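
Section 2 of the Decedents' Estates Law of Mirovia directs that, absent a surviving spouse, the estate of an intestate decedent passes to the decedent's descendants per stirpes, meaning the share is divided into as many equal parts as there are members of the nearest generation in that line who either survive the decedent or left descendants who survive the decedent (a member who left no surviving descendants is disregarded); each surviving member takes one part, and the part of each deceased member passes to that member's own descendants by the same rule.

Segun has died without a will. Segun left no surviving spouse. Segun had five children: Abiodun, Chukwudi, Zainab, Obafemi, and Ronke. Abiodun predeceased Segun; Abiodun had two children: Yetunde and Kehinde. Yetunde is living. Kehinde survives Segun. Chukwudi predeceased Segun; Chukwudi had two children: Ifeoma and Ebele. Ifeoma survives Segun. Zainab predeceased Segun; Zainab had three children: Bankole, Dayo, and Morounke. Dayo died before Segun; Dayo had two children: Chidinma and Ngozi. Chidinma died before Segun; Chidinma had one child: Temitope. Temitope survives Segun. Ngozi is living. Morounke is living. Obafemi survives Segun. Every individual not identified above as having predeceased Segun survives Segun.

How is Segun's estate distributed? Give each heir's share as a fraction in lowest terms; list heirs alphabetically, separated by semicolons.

There is no surviving spouse, so the entire estate passes to Segun's descendants per stirpes.
The estate is divided into 5 equal shares of 1/5 among Abiodun, Chukwudi, Zainab, Obafemi, Ronke.
Abiodun predeceased; the 1/5 allotted to Abiodun's branch passes to Abiodun's issue by representation.
The 1/5 is divided into 2 equal shares of 1/10 among Yetunde, Kehinde.
Yetunde is living and takes 1/10.
Kehinde is living and takes 1/10.
Chukwudi predeceased; the 1/5 allotted to Chukwudi's branch passes to Chukwudi's issue by representation.
The 1/5 is divided into 2 equal shares of 1/10 among Ifeoma, Ebele.
Ifeoma is living and takes 1/10.
Ebele is living and takes 1/10.
Zainab predeceased; the 1/5 allotted to Zainab's branch passes to Zainab's issue by representation.
The 1/5 is divided into 3 equal shares of 1/15 among Bankole, Dayo, Morounke.
Bankole is living and takes 1/15.
Dayo predeceased; the 1/15 allotted to Dayo's branch passes to Dayo's issue by representation.
The 1/15 is divided into 2 equal shares of 1/30 among Chidinma, Ngozi.
Chidinma predeceased; the 1/30 allotted to Chidinma's branch passes to Chidinma's issue by representation.
Temitope is the sole taker at this level and receives the full 1/30.
Ngozi is living and takes 1/30.
Morounke is living and takes 1/15.
Obafemi is living and takes 1/5.
Ronke is living and takes 1/5.

Bankole 1/15; Ebele 1/10; Ifeoma 1/10; Kehinde 1/10; Morounke 1/15; Ngozi 1/30; Obafemi 1/5; Ronke 1/5; Temitope 1/30; Yetunde 1/10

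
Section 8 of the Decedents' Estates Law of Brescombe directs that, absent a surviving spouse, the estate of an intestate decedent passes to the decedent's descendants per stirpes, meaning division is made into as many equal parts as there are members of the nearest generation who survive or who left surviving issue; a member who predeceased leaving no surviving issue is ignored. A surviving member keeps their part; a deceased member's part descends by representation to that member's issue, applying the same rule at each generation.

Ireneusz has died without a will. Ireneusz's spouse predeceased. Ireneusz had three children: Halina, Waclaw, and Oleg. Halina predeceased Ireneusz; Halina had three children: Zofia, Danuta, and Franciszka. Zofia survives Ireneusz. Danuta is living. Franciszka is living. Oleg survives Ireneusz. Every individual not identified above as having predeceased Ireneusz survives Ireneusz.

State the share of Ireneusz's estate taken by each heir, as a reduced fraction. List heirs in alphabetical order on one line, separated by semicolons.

There is no surviving spouse, so the entire estate passes to Ireneusz's descendants per stirpes.
The estate is divided into 3 equal shares of 1/3 among Halina, Waclaw, Oleg.
Halina predeceased; the 1/3 allotted to Halina's branch passes to Halina's issue by representation.
The 1/3 is divided into 3 equal shares of 1/9 among Zofia, Danuta, Franciszka.
Zofia is living and takes 1/9.
Danuta is living and takes 1/9.
Franciszka is living and takes 1/9.
Waclaw is living and takes 1/3.
Oleg is living and takes 1/3.

Danuta 1/9; Franciszka 1/9; Oleg 1/3; Waclaw 1/3; Zofia 1/9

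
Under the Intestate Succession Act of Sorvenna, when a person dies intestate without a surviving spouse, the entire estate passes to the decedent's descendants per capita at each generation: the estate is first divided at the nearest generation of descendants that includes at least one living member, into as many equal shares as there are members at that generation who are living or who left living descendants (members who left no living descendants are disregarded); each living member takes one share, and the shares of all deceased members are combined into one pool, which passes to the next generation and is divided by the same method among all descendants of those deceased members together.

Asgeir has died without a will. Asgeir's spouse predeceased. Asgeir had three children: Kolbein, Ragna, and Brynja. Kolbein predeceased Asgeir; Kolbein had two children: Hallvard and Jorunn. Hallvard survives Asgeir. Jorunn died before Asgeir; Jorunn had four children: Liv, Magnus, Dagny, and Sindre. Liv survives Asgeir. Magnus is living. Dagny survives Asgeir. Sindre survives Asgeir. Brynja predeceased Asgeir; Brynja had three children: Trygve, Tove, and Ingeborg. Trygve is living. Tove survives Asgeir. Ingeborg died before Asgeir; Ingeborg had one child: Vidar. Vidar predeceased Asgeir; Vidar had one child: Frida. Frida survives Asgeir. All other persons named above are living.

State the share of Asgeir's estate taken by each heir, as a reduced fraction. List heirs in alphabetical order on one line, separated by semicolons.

Dagny 4/75; Frida 4/75; Hallvard 2/15; Liv 4/75; Magnus 4/75; Ragna 1/3; Sindre 4/75; Tove 2/15; Trygve 2/15

There is no surviving spouse, so the entire estate passes to Asgeir's descendants per capita at each generation.
At generation 1 (Kolbein, Ragna, Brynja) there are 3 shares of (1)/3 = 1/3 each.
Living: Ragna — each takes 1/3.
Deceased: Kolbein and Brynja. Their combined 2/3 is pooled and carried to generation 2.
At generation 2 (Hallvard, Jorunn, Trygve, Tove, Ingeborg) there are 5 shares of (2/3)/5 = 2/15 each.
Living: Hallvard, Trygve, and Tove — each takes 2/15.
Deceased: Jorunn and Ingeborg. Their combined 4/15 is pooled and carried to generation 3.
At generation 3 (Liv, Magnus, Dagny, Sindre, Vidar) there are 5 shares of (4/15)/5 = 4/75 each.
Living: Liv, Magnus, Dagny, and Sindre — each takes 4/75.
Deceased: Vidar. That 4/75 share is carried to generation 4.
At generation 4 (Frida) there are 1 shares of (4/75)/1 = 4/75 each.
Living: Frida — each takes 4/75.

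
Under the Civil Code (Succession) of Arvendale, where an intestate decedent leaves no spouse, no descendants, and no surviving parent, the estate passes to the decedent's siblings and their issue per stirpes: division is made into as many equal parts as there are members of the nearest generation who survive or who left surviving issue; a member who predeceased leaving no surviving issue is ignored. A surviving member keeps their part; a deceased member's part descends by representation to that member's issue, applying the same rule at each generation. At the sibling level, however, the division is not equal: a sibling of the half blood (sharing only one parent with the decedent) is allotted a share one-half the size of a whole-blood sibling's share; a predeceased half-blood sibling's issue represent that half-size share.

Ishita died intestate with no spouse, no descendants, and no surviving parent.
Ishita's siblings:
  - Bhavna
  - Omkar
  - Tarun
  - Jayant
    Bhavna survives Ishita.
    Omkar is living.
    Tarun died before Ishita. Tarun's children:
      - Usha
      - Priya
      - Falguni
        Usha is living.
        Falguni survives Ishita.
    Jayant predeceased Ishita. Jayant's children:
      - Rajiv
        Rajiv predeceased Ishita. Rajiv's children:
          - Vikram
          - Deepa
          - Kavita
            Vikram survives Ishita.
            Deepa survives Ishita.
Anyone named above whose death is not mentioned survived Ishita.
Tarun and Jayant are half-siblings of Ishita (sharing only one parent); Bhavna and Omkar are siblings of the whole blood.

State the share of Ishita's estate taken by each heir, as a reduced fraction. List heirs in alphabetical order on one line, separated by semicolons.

Bhavna 1/3; Deepa 1/18; Falguni 1/18; Kavita 1/18; Omkar 1/3; Priya 1/18; Usha 1/18; Vikram 1/18

No spouse, descendants, or parent survives, so the estate passes to Ishita's siblings per stirpes.
Half-blood siblings count for one-half the weight of whole-blood siblings at the initial division.
Dividing 1 in proportion to weights (total weight 3): Bhavna (weight 1) → 1/3; Omkar (weight 1) → 1/3; Tarun (weight 1/2) → 1/6; Jayant (weight 1/2) → 1/6.
Bhavna is living and takes 1/3.
Omkar is living and takes 1/3.
Tarun predeceased; the 1/6 allotted to Tarun's branch passes to Tarun's issue by representation.
The 1/6 is divided into 3 equal shares of 1/18 among Usha, Priya, Falguni.
Usha is living and takes 1/18.
Priya is living and takes 1/18.
Falguni is living and takes 1/18.
Jayant predeceased; the 1/6 allotted to Jayant's branch passes to Jayant's issue by representation.
Rajiv's line is the sole branch at this level, so the full 1/6 passes to Rajiv's issue by representation.
The 1/6 is divided into 3 equal shares of 1/18 among Vikram, Deepa, Kavita.
Vikram is living and takes 1/18.
Deepa is living and takes 1/18.
Kavita is living and takes 1/18.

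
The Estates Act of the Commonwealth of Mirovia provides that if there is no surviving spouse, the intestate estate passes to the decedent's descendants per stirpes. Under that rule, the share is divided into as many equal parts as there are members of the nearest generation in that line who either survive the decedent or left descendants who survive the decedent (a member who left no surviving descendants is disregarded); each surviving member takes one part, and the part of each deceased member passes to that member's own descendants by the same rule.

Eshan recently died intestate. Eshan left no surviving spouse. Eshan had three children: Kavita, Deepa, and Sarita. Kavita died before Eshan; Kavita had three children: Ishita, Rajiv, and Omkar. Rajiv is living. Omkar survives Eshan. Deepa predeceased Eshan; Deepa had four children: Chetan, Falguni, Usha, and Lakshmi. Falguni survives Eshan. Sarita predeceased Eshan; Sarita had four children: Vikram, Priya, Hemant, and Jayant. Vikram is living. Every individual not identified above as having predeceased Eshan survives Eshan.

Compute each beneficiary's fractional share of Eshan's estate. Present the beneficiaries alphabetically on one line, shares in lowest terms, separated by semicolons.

There is no surviving spouse, so the entire estate passes to Eshan's descendants per stirpes.
The estate is divided into 3 equal shares of 1/3 among Kavita, Deepa, Sarita.
Kavita predeceased; the 1/3 allotted to Kavita's branch passes to Kavita's issue by representation.
The 1/3 is divided into 3 equal shares of 1/9 among Ishita, Rajiv, Omkar.
Ishita is living and takes 1/9.
Rajiv is living and takes 1/9.
Omkar is living and takes 1/9.
Deepa predeceased; the 1/3 allotted to Deepa's branch passes to Deepa's issue by representation.
The 1/3 is divided into 4 equal shares of 1/12 among Chetan, Falguni, Usha, Lakshmi.
Chetan is living and takes 1/12.
Falguni is living and takes 1/12.
Usha is living and takes 1/12.
Lakshmi is living and takes 1/12.
Sarita predeceased; the 1/3 allotted to Sarita's branch passes to Sarita's issue by representation.
The 1/3 is divided into 4 equal shares of 1/12 among Vikram, Priya, Hemant, Jayant.
Vikram is living and takes 1/12.
Priya is living and takes 1/12.
Hemant is living and takes 1/12.
Jayant is living and takes 1/12.

Chetan 1/12; Falguni 1/12; Hemant 1/12; Ishita 1/9; Jayant 1/12; Lakshmi 1/12; Omkar 1/9; Priya 1/12; Rajiv 1/9; Usha 1/12; Vikram 1/12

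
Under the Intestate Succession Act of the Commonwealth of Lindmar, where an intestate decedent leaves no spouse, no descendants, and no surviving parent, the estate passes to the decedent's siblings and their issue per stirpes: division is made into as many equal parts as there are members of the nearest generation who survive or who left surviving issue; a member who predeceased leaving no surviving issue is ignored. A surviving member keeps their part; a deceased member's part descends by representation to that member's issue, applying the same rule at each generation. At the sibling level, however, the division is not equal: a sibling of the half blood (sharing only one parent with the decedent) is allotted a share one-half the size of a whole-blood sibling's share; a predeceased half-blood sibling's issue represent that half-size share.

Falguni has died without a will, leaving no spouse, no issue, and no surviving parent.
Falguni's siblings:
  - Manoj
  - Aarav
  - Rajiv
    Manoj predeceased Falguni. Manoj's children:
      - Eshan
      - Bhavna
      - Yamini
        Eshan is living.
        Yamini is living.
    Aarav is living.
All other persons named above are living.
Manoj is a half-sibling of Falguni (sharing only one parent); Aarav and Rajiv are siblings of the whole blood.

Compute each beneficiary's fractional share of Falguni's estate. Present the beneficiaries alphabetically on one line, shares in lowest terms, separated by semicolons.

No spouse, descendants, or parent survives, so the estate passes to Falguni's siblings per stirpes.
Half-blood siblings count for one-half the weight of whole-blood siblings at the initial division.
Dividing 1 in proportion to weights (total weight 5/2): Manoj (weight 1/2) → 1/5; Aarav (weight 1) → 2/5; Rajiv (weight 1) → 2/5.
Manoj predeceased; the 1/5 allotted to Manoj's branch passes to Manoj's issue by representation.
The 1/5 is divided into 3 equal shares of 1/15 among Eshan, Bhavna, Yamini.
Eshan is living and takes 1/15.
Bhavna is living and takes 1/15.
Yamini is living and takes 1/15.
Aarav is living and takes 2/5.
Rajiv is living and takes 2/5.

Aarav 2/5; Bhavna 1/15; Eshan 1/15; Rajiv 2/5; Yamini 1/15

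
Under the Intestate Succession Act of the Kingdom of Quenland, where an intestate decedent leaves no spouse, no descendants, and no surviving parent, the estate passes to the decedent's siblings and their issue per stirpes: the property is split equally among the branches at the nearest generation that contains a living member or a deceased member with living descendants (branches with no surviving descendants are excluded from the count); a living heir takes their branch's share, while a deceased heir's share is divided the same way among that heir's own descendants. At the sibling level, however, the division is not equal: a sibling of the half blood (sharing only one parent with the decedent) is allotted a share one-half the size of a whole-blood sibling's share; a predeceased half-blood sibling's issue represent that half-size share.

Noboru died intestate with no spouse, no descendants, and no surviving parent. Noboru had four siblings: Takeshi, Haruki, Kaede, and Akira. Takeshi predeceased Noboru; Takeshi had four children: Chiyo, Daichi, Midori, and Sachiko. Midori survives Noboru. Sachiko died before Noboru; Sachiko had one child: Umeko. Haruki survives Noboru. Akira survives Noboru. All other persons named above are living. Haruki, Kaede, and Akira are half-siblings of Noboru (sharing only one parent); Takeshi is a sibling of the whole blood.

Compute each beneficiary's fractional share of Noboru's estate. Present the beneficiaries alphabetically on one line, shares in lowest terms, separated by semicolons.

No spouse, descendants, or parent survives, so the estate passes to Noboru's siblings per stirpes.
Half-blood siblings count for one-half the weight of whole-blood siblings at the initial division.
Dividing 1 in proportion to weights (total weight 5/2): Takeshi (weight 1) → 2/5; Haruki (weight 1/2) → 1/5; Kaede (weight 1/2) → 1/5; Akira (weight 1/2) → 1/5.
Takeshi predeceased; the 2/5 allotted to Takeshi's branch passes to Takeshi's issue by representation.
The 2/5 is divided into 4 equal shares of 1/10 among Chiyo, Daichi, Midori, Sachiko.
Chiyo is living and takes 1/10.
Daichi is living and takes 1/10.
Midori is living and takes 1/10.
Sachiko predeceased; the 1/10 allotted to Sachiko's branch passes to Sachiko's issue by representation.
Umeko is the sole taker at this level and receives the full 1/10.
Haruki is living and takes 1/5.
Kaede is living and takes 1/5.
Akira is living and takes 1/5.

Akira 1/5; Chiyo 1/10; Daichi 1/10; Haruki 1/5; Kaede 1/5; Midori 1/10; Umeko 1/10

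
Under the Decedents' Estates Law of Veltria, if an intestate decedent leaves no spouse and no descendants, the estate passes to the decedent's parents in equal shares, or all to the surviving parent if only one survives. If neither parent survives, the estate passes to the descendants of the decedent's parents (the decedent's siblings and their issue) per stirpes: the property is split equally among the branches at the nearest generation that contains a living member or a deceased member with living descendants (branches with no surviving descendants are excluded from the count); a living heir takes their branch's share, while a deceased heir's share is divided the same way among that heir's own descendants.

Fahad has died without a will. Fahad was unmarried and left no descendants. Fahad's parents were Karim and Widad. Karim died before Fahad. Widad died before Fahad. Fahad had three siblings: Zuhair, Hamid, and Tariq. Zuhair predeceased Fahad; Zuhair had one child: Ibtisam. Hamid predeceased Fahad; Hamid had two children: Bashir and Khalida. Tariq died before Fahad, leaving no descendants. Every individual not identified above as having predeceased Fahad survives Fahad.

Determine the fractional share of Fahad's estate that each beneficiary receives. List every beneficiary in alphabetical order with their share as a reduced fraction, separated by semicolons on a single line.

Bashir 1/4; Ibtisam 1/2; Khalida 1/4

Neither parent survives and there are no descendants, so the estate passes to Fahad's siblings and their issue per stirpes.
Tariq left no surviving issue, so that branch lapses and is disregarded.
The estate is divided into 2 equal shares of 1/2 among Zuhair, Hamid.
Zuhair predeceased; the 1/2 allotted to Zuhair's branch passes to Zuhair's issue by representation.
Ibtisam is the sole taker at this level and receives the full 1/2.
Hamid predeceased; the 1/2 allotted to Hamid's branch passes to Hamid's issue by representation.
The 1/2 is divided into 2 equal shares of 1/4 among Bashir, Khalida.
Bashir is living and takes 1/4.
Khalida is living and takes 1/4.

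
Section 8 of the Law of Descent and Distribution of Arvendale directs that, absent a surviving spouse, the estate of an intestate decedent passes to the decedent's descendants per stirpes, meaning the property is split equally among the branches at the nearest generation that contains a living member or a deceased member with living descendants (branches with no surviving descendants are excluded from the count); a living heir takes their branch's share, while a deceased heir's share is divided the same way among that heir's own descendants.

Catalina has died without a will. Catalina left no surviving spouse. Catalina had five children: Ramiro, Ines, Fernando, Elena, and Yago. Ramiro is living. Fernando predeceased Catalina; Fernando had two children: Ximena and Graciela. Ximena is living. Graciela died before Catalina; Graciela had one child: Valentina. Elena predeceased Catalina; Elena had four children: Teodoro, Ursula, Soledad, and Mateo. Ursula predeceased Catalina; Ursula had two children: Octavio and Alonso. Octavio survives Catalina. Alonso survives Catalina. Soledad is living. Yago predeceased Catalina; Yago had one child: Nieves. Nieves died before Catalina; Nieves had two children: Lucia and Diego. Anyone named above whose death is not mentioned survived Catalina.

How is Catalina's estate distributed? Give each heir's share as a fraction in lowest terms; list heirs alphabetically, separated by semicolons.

There is no surviving spouse, so the entire estate passes to Catalina's descendants per stirpes.
The estate is divided into 5 equal shares of 1/5 among Ramiro, Ines, Fernando, Elena, Yago.
Ramiro is living and takes 1/5.
Ines is living and takes 1/5.
Fernando predeceased; the 1/5 allotted to Fernando's branch passes to Fernando's issue by representation.
The 1/5 is divided into 2 equal shares of 1/10 among Ximena, Graciela.
Ximena is living and takes 1/10.
Graciela predeceased; the 1/10 allotted to Graciela's branch passes to Graciela's issue by representation.
Valentina is the sole taker at this level and receives the full 1/10.
Elena predeceased; the 1/5 allotted to Elena's branch passes to Elena's issue by representation.
The 1/5 is divided into 4 equal shares of 1/20 among Teodoro, Ursula, Soledad, Mateo.
Teodoro is living and takes 1/20.
Ursula predeceased; the 1/20 allotted to Ursula's branch passes to Ursula's issue by representation.
The 1/20 is divided into 2 equal shares of 1/40 among Octavio, Alonso.
Octavio is living and takes 1/40.
Alonso is living and takes 1/40.
Soledad is living and takes 1/20.
Mateo is living and takes 1/20.
Yago predeceased; the 1/5 allotted to Yago's branch passes to Yago's issue by representation.
Nieves's line is the sole branch at this level, so the full 1/5 passes to Nieves's issue by representation.
The 1/5 is divided into 2 equal shares of 1/10 among Lucia, Diego.
Lucia is living and takes 1/10.
Diego is living and takes 1/10.

Alonso 1/40; Diego 1/10; Ines 1/5; Lucia 1/10; Mateo 1/20; Octavio 1/40; Ramiro 1/5; Soledad 1/20; Teodoro 1/20; Valentina 1/10; Ximena 1/10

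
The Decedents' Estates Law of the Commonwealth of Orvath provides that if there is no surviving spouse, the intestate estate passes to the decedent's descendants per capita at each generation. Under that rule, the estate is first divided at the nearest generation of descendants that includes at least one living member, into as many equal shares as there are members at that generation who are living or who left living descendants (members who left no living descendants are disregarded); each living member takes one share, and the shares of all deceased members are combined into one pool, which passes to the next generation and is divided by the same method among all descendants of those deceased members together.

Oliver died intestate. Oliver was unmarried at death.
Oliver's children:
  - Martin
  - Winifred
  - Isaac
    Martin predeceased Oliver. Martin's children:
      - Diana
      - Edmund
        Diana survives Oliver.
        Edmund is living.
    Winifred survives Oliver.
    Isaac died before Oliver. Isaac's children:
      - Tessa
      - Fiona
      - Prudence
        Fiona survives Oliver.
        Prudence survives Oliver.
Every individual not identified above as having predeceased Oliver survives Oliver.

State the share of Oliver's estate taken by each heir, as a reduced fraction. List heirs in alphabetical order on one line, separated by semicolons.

There is no surviving spouse, so the entire estate passes to Oliver's descendants per capita at each generation.
At generation 1 (Martin, Winifred, Isaac) there are 3 shares of (1)/3 = 1/3 each.
Living: Winifred — each takes 1/3.
Deceased: Martin and Isaac. Their combined 2/3 is pooled and carried to generation 2.
At generation 2 (Diana, Edmund, Tessa, Fiona, Prudence) there are 5 shares of (2/3)/5 = 2/15 each.
Living: Diana, Edmund, Tessa, Fiona, and Prudence — each takes 2/15.

Diana 2/15; Edmund 2/15; Fiona 2/15; Prudence 2/15; Tessa 2/15; Winifred 1/3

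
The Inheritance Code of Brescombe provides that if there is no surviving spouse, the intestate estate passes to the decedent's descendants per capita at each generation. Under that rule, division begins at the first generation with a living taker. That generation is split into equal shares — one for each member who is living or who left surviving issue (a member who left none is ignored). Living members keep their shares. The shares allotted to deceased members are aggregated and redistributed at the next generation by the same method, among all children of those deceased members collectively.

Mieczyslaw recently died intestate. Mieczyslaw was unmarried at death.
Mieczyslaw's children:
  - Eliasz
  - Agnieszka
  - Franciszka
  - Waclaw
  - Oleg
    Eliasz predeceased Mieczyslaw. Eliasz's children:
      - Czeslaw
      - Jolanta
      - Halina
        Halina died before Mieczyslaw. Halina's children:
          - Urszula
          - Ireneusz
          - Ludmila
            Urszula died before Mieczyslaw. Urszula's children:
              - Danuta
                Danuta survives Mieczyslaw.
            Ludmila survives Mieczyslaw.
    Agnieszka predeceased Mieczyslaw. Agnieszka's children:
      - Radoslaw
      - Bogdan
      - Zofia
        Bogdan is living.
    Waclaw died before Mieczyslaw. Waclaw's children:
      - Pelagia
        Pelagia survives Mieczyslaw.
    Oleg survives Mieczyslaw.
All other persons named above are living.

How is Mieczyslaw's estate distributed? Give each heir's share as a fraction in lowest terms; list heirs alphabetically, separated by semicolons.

Bogdan 3/35; Czeslaw 3/35; Danuta 1/35; Franciszka 1/5; Ireneusz 1/35; Jolanta 3/35; Ludmila 1/35; Oleg 1/5; Pelagia 3/35; Radoslaw 3/35; Zofia 3/35

There is no surviving spouse, so the entire estate passes to Mieczyslaw's descendants per capita at each generation.
At generation 1 (Eliasz, Agnieszka, Franciszka, Waclaw, Oleg) there are 5 shares of (1)/5 = 1/5 each.
Living: Franciszka and Oleg — each takes 1/5.
Deceased: Eliasz, Agnieszka, and Waclaw. Their combined 3/5 is pooled and carried to generation 2.
At generation 2 (Czeslaw, Jolanta, Halina, Radoslaw, Bogdan, Zofia, Pelagia) there are 7 shares of (3/5)/7 = 3/35 each.
Living: Czeslaw, Jolanta, Radoslaw, Bogdan, Zofia, and Pelagia — each takes 3/35.
Deceased: Halina. That 3/35 share is carried to generation 3.
At generation 3 (Urszula, Ireneusz, Ludmila) there are 3 shares of (3/35)/3 = 1/35 each.
Living: Ireneusz and Ludmila — each takes 1/35.
Deceased: Urszula. That 1/35 share is carried to generation 4.
At generation 4 (Danuta) there are 1 shares of (1/35)/1 = 1/35 each.
Living: Danuta — each takes 1/35.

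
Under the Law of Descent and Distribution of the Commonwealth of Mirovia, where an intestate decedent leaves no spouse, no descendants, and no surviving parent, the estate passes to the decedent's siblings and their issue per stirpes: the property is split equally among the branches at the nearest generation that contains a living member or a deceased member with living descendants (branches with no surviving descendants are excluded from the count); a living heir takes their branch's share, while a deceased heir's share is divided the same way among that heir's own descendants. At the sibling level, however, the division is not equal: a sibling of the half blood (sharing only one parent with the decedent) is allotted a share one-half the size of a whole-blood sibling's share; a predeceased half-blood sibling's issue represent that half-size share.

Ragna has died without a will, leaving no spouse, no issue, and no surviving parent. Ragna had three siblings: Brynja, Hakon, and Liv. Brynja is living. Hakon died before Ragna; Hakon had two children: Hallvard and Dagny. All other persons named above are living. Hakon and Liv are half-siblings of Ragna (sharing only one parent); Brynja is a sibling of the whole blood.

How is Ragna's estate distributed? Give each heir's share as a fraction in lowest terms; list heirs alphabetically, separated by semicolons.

Brynja 1/2; Dagny 1/8; Hallvard 1/8; Liv 1/4

No spouse, descendants, or parent survives, so the estate passes to Ragna's siblings per stirpes.
Half-blood siblings count for one-half the weight of whole-blood siblings at the initial division.
Dividing 1 in proportion to weights (total weight 2): Brynja (weight 1) → 1/2; Hakon (weight 1/2) → 1/4; Liv (weight 1/2) → 1/4.
Brynja is living and takes 1/2.
Hakon predeceased; the 1/4 allotted to Hakon's branch passes to Hakon's issue by representation.
The 1/4 is divided into 2 equal shares of 1/8 among Hallvard, Dagny.
Hallvard is living and takes 1/8.
Dagny is living and takes 1/8.
Liv is living and takes 1/4.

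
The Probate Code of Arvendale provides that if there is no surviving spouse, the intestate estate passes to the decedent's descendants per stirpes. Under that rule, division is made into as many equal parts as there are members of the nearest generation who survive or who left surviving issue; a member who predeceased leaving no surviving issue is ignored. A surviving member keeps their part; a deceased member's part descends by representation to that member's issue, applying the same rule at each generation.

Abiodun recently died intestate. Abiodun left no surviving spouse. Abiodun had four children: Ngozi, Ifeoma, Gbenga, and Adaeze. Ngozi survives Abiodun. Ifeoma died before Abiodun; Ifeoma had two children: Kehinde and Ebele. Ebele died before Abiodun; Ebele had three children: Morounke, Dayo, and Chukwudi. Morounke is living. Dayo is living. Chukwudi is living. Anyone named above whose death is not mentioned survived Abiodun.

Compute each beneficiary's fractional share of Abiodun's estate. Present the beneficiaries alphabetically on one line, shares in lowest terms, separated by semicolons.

Adaeze 1/4; Chukwudi 1/24; Dayo 1/24; Gbenga 1/4; Kehinde 1/8; Morounke 1/24; Ngozi 1/4

There is no surviving spouse, so the entire estate passes to Abiodun's descendants per stirpes.
The estate is divided into 4 equal shares of 1/4 among Ngozi, Ifeoma, Gbenga, Adaeze.
Ngozi is living and takes 1/4.
Ifeoma predeceased; the 1/4 allotted to Ifeoma's branch passes to Ifeoma's issue by representation.
The 1/4 is divided into 2 equal shares of 1/8 among Kehinde, Ebele.
Kehinde is living and takes 1/8.
Ebele predeceased; the 1/8 allotted to Ebele's branch passes to Ebele's issue by representation.
The 1/8 is divided into 3 equal shares of 1/24 among Morounke, Dayo, Chukwudi.
Morounke is living and takes 1/24.
Dayo is living and takes 1/24.
Chukwudi is living and takes 1/24.
Gbenga is living and takes 1/4.
Adaeze is living and takes 1/4.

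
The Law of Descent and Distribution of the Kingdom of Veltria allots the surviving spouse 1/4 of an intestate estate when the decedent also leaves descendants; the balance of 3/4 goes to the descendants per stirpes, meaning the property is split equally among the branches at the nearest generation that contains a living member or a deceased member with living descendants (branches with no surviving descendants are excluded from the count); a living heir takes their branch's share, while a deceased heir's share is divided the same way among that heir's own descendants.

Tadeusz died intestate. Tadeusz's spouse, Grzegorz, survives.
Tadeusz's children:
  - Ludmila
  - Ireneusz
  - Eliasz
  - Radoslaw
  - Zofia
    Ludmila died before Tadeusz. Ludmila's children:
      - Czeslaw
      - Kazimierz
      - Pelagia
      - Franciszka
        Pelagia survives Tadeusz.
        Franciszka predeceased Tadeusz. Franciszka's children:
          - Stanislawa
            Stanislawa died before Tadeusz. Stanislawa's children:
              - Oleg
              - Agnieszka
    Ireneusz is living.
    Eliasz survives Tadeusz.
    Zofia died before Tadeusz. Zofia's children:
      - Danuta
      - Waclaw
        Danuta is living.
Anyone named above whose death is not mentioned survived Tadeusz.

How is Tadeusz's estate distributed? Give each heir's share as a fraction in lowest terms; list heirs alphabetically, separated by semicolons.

Agnieszka 3/160; Czeslaw 3/80; Danuta 3/40; Eliasz 3/20; Grzegorz 1/4; Ireneusz 3/20; Kazimierz 3/80; Oleg 3/160; Pelagia 3/80; Radoslaw 3/20; Waclaw 3/40

Grzegorz, as surviving spouse, takes 1/4.
The remaining 3/4 passes to Tadeusz's descendants per stirpes.
The 3/4 is divided into 5 equal shares of 3/20 among Ludmila, Ireneusz, Eliasz, Radoslaw, Zofia.
Ludmila predeceased; the 3/20 allotted to Ludmila's branch passes to Ludmila's issue by representation.
The 3/20 is divided into 4 equal shares of 3/80 among Czeslaw, Kazimierz, Pelagia, Franciszka.
Czeslaw is living and takes 3/80.
Kazimierz is living and takes 3/80.
Pelagia is living and takes 3/80.
Franciszka predeceased; the 3/80 allotted to Franciszka's branch passes to Franciszka's issue by representation.
Stanislawa's line is the sole branch at this level, so the full 3/80 passes to Stanislawa's issue by representation.
The 3/80 is divided into 2 equal shares of 3/160 among Oleg, Agnieszka.
Oleg is living and takes 3/160.
Agnieszka is living and takes 3/160.
Ireneusz is living and takes 3/20.
Eliasz is living and takes 3/20.
Radoslaw is living and takes 3/20.
Zofia predeceased; the 3/20 allotted to Zofia's branch passes to Zofia's issue by representation.
The 3/20 is divided into 2 equal shares of 3/40 among Danuta, Waclaw.
Danuta is living and takes 3/40.
Waclaw is living and takes 3/40.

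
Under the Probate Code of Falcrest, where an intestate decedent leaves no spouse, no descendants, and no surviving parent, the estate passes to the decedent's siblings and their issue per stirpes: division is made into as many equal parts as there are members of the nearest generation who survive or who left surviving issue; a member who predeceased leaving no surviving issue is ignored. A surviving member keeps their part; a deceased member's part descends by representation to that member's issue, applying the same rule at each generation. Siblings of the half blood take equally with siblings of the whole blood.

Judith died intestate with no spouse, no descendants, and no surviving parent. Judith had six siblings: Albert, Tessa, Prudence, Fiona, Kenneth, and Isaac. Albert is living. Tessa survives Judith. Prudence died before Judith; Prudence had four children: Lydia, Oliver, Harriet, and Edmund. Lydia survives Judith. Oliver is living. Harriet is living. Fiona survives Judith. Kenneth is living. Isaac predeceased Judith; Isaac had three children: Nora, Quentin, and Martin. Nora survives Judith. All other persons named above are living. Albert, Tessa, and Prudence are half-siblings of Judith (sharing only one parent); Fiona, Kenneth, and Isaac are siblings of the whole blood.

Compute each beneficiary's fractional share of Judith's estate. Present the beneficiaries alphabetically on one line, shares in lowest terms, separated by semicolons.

Albert 1/6; Edmund 1/24; Fiona 1/6; Harriet 1/24; Kenneth 1/6; Lydia 1/24; Martin 1/18; Nora 1/18; Oliver 1/24; Quentin 1/18; Tessa 1/6

No spouse, descendants, or parent survives, so the estate passes to Judith's siblings per stirpes.
Half-blood and whole-blood siblings take equally under the stated rule.
The estate is divided into 6 equal shares of 1/6 among Albert, Tessa, Prudence, Fiona, Kenneth, Isaac.
Albert is living and takes 1/6.
Tessa is living and takes 1/6.
Prudence predeceased; the 1/6 allotted to Prudence's branch passes to Prudence's issue by representation.
The 1/6 is divided into 4 equal shares of 1/24 among Lydia, Oliver, Harriet, Edmund.
Lydia is living and takes 1/24.
Oliver is living and takes 1/24.
Harriet is living and takes 1/24.
Edmund is living and takes 1/24.
Fiona is living and takes 1/6.
Kenneth is living and takes 1/6.
Isaac predeceased; the 1/6 allotted to Isaac's branch passes to Isaac's issue by representation.
The 1/6 is divided into 3 equal shares of 1/18 among Nora, Quentin, Martin.
Nora is living and takes 1/18.
Quentin is living and takes 1/18.
Martin is living and takes 1/18.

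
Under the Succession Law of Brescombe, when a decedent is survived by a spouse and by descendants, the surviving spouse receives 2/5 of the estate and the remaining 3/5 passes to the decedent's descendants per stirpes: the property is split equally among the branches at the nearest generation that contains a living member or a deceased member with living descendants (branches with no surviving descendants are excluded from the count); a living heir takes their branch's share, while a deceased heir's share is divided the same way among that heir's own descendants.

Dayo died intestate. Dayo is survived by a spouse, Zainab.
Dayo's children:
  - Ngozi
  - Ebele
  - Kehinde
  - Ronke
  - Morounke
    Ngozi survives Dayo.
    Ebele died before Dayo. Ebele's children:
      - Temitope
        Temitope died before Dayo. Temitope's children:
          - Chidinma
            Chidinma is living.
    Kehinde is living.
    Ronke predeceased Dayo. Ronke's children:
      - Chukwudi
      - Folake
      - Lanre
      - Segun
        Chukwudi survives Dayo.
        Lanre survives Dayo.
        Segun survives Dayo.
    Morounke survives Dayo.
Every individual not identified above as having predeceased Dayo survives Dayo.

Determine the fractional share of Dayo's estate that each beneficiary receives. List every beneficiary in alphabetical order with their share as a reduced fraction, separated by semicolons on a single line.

Chidinma 3/25; Chukwudi 3/100; Folake 3/100; Kehinde 3/25; Lanre 3/100; Morounke 3/25; Ngozi 3/25; Segun 3/100; Zainab 2/5

Zainab, as surviving spouse, takes 2/5.
The remaining 3/5 passes to Dayo's descendants per stirpes.
The 3/5 is divided into 5 equal shares of 3/25 among Ngozi, Ebele, Kehinde, Ronke, Morounke.
Ngozi is living and takes 3/25.
Ebele predeceased; the 3/25 allotted to Ebele's branch passes to Ebele's issue by representation.
Temitope's line is the sole branch at this level, so the full 3/25 passes to Temitope's issue by representation.
Chidinma is the sole taker at this level and receives the full 3/25.
Kehinde is living and takes 3/25.
Ronke predeceased; the 3/25 allotted to Ronke's branch passes to Ronke's issue by representation.
The 3/25 is divided into 4 equal shares of 3/100 among Chukwudi, Folake, Lanre, Segun.
Chukwudi is living and takes 3/100.
Folake is living and takes 3/100.
Lanre is living and takes 3/100.
Segun is living and takes 3/100.
Morounke is living and takes 3/25.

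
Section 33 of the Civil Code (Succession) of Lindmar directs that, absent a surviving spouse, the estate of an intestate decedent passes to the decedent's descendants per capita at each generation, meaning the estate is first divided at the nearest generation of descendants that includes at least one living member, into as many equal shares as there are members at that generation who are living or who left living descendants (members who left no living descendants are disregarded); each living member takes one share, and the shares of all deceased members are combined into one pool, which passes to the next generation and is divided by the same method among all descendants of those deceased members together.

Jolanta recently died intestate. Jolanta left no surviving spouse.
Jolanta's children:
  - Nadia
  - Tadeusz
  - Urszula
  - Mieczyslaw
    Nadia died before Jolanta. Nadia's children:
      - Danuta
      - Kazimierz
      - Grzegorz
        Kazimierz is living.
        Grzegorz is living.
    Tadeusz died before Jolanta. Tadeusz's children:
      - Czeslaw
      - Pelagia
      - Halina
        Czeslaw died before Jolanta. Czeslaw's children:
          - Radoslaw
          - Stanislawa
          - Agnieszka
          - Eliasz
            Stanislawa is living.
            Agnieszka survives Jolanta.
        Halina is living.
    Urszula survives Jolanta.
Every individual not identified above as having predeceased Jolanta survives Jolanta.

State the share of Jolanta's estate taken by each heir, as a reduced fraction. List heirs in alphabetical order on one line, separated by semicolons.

Agnieszka 1/48; Danuta 1/12; Eliasz 1/48; Grzegorz 1/12; Halina 1/12; Kazimierz 1/12; Mieczyslaw 1/4; Pelagia 1/12; Radoslaw 1/48; Stanislawa 1/48; Urszula 1/4

There is no surviving spouse, so the entire estate passes to Jolanta's descendants per capita at each generation.
At generation 1 (Nadia, Tadeusz, Urszula, Mieczyslaw) there are 4 shares of (1)/4 = 1/4 each.
Living: Urszula and Mieczyslaw — each takes 1/4.
Deceased: Nadia and Tadeusz. Their combined 1/2 is pooled and carried to generation 2.
At generation 2 (Danuta, Kazimierz, Grzegorz, Czeslaw, Pelagia, Halina) there are 6 shares of (1/2)/6 = 1/12 each.
Living: Danuta, Kazimierz, Grzegorz, Pelagia, and Halina — each takes 1/12.
Deceased: Czeslaw. That 1/12 share is carried to generation 3.
At generation 3 (Radoslaw, Stanislawa, Agnieszka, Eliasz) there are 4 shares of (1/12)/4 = 1/48 each.
Living: Radoslaw, Stanislawa, Agnieszka, and Eliasz — each takes 1/48.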